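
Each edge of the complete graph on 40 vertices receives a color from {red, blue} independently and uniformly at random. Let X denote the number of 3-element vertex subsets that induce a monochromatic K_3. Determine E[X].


Let X = Σ_S X_S over the C(40, 3) = 9880 subsets S of size 3, where X_S = 1 if the K_3 on S is monochromatic.
For a fixed S, the K_3 on S has C(3, 2) = 3 edges. P[all 3 edges red] = (1/2)^3, and likewise for blue, so P[monochromatic] = 2·(1/2)^3 = 2^{1 − 3} = 1/4.
Summing: E[X] = C(40, 3) · 2^{1 − 3} = 9880 · 1/4 = 2470.
Numerically: E[X] ≈ 2470.0000.

E[X] = C(40,3)·2^(1−C(3,2)) = 2470 ≈ 2470.0000.


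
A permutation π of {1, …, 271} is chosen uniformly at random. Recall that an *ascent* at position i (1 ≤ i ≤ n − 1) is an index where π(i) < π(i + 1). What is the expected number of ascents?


Write X = Σ X_I over i = 1, …, 270, with X_I the indicator of one ascent.
There are 270 indicators.
For each fixed i, the pair (π(i), π(i+1)) is a uniformly random ordered pair of distinct values from {1, …, 271}; by symmetry P[π(i) < π(i+1)] = 1/2.
By linearity: E[X] = 270 · (1/2) = (271 − 1) · (1/2) = 135 ≈ 135.0000.

E[X] = 135 = 135.0000.


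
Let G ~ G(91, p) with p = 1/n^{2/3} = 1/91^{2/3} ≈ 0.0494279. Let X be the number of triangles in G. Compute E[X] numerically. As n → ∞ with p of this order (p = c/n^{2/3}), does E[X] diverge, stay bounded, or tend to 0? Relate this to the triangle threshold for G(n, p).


Number of potential triangles: C(91, 3) = 121485.
Each occurs with probability p³ ≈ (0.0494279)³ ≈ 1.20758363e-04.
By linearity: E[X] = C(91, 3)·p³ ≈ 121485 · 1.20758363e-04 ≈ 14.670330.
Since α = 2/3 < 1, p = c/n^{2/3} ≫ 1/n is above the triangle threshold p ~ 1/n. Asymptotically E[X] ~ (c³/6)·n^{3(1−α)} = (1³/6)·n^{1} → ∞; triangles are abundant w.h.p.

E[X] ≈ 14.670330; in regime p = Θ(1/n^{2/3}) E[X] diverges (above the triangle threshold p ~ 1/n).


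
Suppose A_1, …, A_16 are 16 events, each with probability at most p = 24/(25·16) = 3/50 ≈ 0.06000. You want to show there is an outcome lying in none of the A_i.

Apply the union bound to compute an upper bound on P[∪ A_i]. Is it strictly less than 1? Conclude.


Union bound: P[∪_{i=1}^{16} A_i] ≤ Σ_i P[A_i] ≤ 16·p = 16·(3/50) = 24/25.
Numerically: 24/25 ≈ 0.96000.
Is 24/25 < 1? YES.
Since P[∪ A_i] ≤ 24/25 < 1, the complement has P[∩ A_i^c] ≥ 1 − 24/25 = 1/25 > 0, so some outcome avoids every A_i.

16·p = 24/25 ≈ 0.96000; existence CERTIFIED by the union bound.


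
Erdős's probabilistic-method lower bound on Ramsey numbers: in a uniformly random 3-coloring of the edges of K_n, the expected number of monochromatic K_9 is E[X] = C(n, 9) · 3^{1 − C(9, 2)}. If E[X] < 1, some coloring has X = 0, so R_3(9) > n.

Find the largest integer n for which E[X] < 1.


We need C(n, 9) · 3^{1 − 36} < 1, i.e. C(n, 9) < 3^{36 − 1} = 50031545098999707.
Check values of n near the boundary:
  n = 299: C(299, 9) = 46610674441390059; 46610674441390059 < 50031545098999707? YES
  n = 300: C(300, 9) = 48052241692154700; 48052241692154700 < 50031545098999707? YES
  n = 301: C(301, 9) = 49533303936090975; 49533303936090975 < 50031545098999707? YES
  n = 302: C(302, 9) = 51054804739588650; 51054804739588650 < 50031545098999707? NO
  n = 303: C(303, 9) = 52617706925494425; 52617706925494425 < 50031545098999707? NO
The largest n with C(n, 9) < 50031545098999707 is n = 301 (where E[X] = 16511101312030325/16677181699666569 ≈ 0.9900415). Hence R_3(9) > 301, i.e. R_3(9) ≥ 302.

Largest n = 301; hence R_3(9) > 301.


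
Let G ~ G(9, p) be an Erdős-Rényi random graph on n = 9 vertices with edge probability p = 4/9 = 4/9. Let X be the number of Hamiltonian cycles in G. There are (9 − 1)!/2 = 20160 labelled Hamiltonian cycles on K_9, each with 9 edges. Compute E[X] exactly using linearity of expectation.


K_9 has (9 − 1)!/2 = 20160 labelled Hamiltonian cycles.
For each such Hamiltonian cycle H, let X_H = 1 if all 9 edges of H are present in G. Then P[X_H = 1] = p^{9} = (4/9)^{9} = 262144/387420489.
Summing the indicators: E[X] = Σ_H E[X_H] = 20160 · p^{9} = 20160 · 262144/387420489 = 587202560/43046721.
Numerically: E[X] ≈ 13.64.

E[X] = 20160 · (4/9)^{9} = 587202560/43046721 ≈ 13.64.


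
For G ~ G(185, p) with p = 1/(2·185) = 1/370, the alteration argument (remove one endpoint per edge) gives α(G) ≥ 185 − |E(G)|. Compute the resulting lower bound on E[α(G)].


E[|E(G)|] = C(185, 2)·p = 17020 · (1/370) = 46.
E[α(G)] ≥ n − E[|E(G)|] = 185 − 46 = 139.
Numerically: ≈ 139.000.
(This is only a lower bound; the true E[α(G)] may be larger.)

E[α(G)] ≥ 139 ≈ 139.000.


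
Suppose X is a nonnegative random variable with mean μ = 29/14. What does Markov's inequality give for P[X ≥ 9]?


μ = E[X] = 29/14, a = 9.
Markov: P[X ≥ 9] ≤ μ/a = (29/14)/9 = 29/126.
Numerically: ≈ 0.230159.
(Since a = 9 > μ = 2.071429, the bound 29/126 is < 1 and informative.)

P[X ≥ 9] ≤ 29/126 ≈ 0.230159.


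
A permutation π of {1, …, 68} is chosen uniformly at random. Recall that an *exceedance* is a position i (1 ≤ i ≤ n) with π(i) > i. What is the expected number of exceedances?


Write X = Σ_{i=1}^{68} X_i, where X_i = 1_{π(i) > i}.
For each fixed i, π(i) is uniform over {1, …, 68} (marginal of a uniform permutation), so P[π(i) > i] = (n − i)/n. Summing: Σ_{i=1}^{68} (n − i)/n = (0 + 1 + … + 67)/68 = 68(68 − 1)/(2·68) = (68 − 1)/2.
Hence E[X] = Σ_{i=1}^{68} (68 − i)/68 = 67/2 ≈ 33.50000.

E[X] = 67/2 = 33.50000.


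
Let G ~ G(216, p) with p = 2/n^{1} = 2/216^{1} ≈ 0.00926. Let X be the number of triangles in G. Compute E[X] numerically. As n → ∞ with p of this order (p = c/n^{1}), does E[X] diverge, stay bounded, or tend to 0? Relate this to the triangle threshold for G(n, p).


Number of potential triangles: C(216, 3) = 1656360.
Each occurs with probability p³ ≈ (0.00926)³ ≈ 7.93832e-07.
By linearity: E[X] = C(216, 3)·p³ ≈ 1656360 · 7.93832e-07 ≈ 1.315.
Here α = 1, so p = 2/n is exactly at the triangle threshold p ~ 1/n. Asymptotically E[X] → c³/6 = 2³/6 = 4/3 ≈ 1.333, a bounded constant. In this regime the triangle count is asymptotically Poisson(c³/6).

E[X] ≈ 1.315; in regime p = Θ(1/n^{1}) E[X] stays bounded (at the triangle threshold p ~ 1/n).


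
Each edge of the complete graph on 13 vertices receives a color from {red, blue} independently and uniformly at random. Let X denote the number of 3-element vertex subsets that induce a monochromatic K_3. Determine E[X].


Let X = Σ_S X_S over the C(13, 3) = 286 subsets S of size 3, where X_S = 1 if the K_3 on S is monochromatic.
For a fixed S, the K_3 on S has C(3, 2) = 3 edges. P[all 3 edges red] = (1/2)^3, and likewise for blue, so P[monochromatic] = 2·(1/2)^3 = 2^{1 − 3} = 1/4.
Summing: E[X] = C(13, 3) · 2^{1 − 3} = 286 · 1/4 = 143/2.
Numerically: E[X] ≈ 71.50000.

E[X] = C(13,3)·2^(1−C(3,2)) = 143/2 ≈ 71.50000.


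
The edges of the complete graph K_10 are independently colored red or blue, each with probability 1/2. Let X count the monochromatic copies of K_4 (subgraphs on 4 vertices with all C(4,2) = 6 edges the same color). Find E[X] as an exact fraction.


Let X = Σ_S X_S over the C(10, 4) = 210 subsets S of size 4, where X_S = 1 if the K_4 on S is monochromatic.
For a fixed S, the K_4 on S has C(4, 2) = 6 edges. P[all 6 edges red] = (1/2)^6, and likewise for blue, so P[monochromatic] = 2·(1/2)^6 = 2^{1 − 6} = 1/32.
By linearity: E[X] = C(10, 4) · 2^{1 − 6} = 210 · 1/32 = 105/16.
Numerically: E[X] ≈ 6.56250.

E[X] = C(10,4)·2^(1−C(4,2)) = 105/16 ≈ 6.56250.


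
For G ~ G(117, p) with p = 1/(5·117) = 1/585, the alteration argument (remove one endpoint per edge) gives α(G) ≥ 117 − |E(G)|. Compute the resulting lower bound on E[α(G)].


E[|E(G)|] = C(117, 2)·p = 6786 · (1/585) = 58/5.
E[α(G)] ≥ n − E[|E(G)|] = 117 − 58/5 = 527/5.
Numerically: ≈ 105.400000.
(This is only a lower bound; the true E[α(G)] may be larger.)

E[α(G)] ≥ 527/5 ≈ 105.400000.


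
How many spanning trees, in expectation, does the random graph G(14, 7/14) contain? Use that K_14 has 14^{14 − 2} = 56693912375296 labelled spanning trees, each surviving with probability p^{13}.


K_14 has 14^{14 − 2} = 56693912375296 labelled spanning trees.
For each such spanning tree H, let X_H = 1 if all 13 edges of H are present in G. Then P[X_H = 1] = p^{13} = (1/2)^{13} = 1/8192.
By linearity: E[X] = Σ_H E[X_H] = 56693912375296 · p^{13} = 56693912375296 · 1/8192 = 13841287201/2.
Numerically: E[X] ≈ 6.9206e+09.

E[X] = 56693912375296 · (1/2)^{13} = 13841287201/2 ≈ 6.9206e+09.


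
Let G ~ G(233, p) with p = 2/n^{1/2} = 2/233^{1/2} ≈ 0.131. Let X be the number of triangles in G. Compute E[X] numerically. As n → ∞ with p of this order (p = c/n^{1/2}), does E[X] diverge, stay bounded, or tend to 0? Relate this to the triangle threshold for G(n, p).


Number of potential triangles: C(233, 3) = 2081156.
Each occurs with probability p³ ≈ (0.131)³ ≈ 2.249345e-03.
By linearity: E[X] = C(233, 3)·p³ ≈ 2081156 · 2.249345e-03 ≈ 4681.2382.
Since α = 1/2 < 1, p = c/n^{1/2} ≫ 1/n is above the triangle threshold p ~ 1/n. Asymptotically E[X] ~ (c³/6)·n^{3(1−α)} = (2³/6)·n^{1.5} → ∞; triangles are abundant w.h.p.

E[X] ≈ 4681.2382; in regime p = Θ(1/n^{1/2}) E[X] diverges (above the triangle threshold p ~ 1/n).


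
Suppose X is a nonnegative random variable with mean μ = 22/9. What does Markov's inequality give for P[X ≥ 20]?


μ = E[X] = 22/9, a = 20.
Markov: P[X ≥ 20] ≤ μ/a = (22/9)/20 = 11/90.
Numerically: ≈ 0.122222.
(Since a = 20 > μ = 2.444444, the bound 11/90 is < 1 and informative.)

P[X ≥ 20] ≤ 11/90 ≈ 0.122222.


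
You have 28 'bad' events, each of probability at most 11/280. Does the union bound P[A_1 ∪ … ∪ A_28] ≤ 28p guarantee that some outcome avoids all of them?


Union bound: P[∪_{i=1}^{28} A_i] ≤ Σ_i P[A_i] ≤ 28·p = 28·(11/280) = 11/10.
Numerically: 11/10 ≈ 1.1000000.
Is 11/10 < 1? NO.
Since the bound 11/10 is ≥ 1, the union bound is uninformative here; it does NOT by itself certify existence.

28·p = 11/10 ≈ 1.1000000; existence NOT certified by the union bound.


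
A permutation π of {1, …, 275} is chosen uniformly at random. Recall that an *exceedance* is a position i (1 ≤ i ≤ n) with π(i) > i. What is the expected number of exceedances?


Write X = Σ_{i=1}^{275} X_i, where X_i = 1_{π(i) > i}.
For each fixed i, π(i) is uniform over {1, …, 275} (marginal of a uniform permutation), so P[π(i) > i] = (n − i)/n. Summing: Σ_{i=1}^{275} (n − i)/n = (0 + 1 + … + 274)/275 = 275(275 − 1)/(2·275) = (275 − 1)/2.
Hence E[X] = Σ_{i=1}^{275} (275 − i)/275 = 137 ≈ 137.000.

E[X] = 137 = 137.000.


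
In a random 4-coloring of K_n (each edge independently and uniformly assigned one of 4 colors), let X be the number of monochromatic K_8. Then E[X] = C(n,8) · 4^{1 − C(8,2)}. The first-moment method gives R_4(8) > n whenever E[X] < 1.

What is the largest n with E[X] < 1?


We need C(n, 8) · 4^{1 − 28} < 1, i.e. C(n, 8) < 4^{28 − 1} = 18014398509481984.
Check values of n near the boundary:
  n = 407: C(407, 8) = 17424959239309050; 17424959239309050 < 18014398509481984? YES
  n = 408: C(408, 8) = 17773458424095231; 17773458424095231 < 18014398509481984? YES
  n = 409: C(409, 8) = 18128041135797879; 18128041135797879 < 18014398509481984? NO
  n = 410: C(410, 8) = 18488798173326195; 18488798173326195 < 18014398509481984? NO
The largest n with C(n, 8) < 18014398509481984 is n = 408 (where E[X] = 17773458424095231/18014398509481984 ≈ 0.9866). Hence R_4(8) > 408, i.e. R_4(8) ≥ 409.

Largest n = 408; hence R_4(8) > 408.


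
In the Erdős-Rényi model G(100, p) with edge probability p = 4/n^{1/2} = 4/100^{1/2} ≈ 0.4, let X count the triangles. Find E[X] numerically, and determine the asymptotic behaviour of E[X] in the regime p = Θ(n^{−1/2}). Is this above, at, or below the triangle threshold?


Number of potential triangles: C(100, 3) = 161700.
Each occurs with probability p³ ≈ (0.4)³ ≈ 6.400000e-02.
By linearity: E[X] = C(100, 3)·p³ ≈ 161700 · 6.400000e-02 ≈ 10348.8000.
Since α = 1/2 < 1, p = c/n^{1/2} ≫ 1/n is above the triangle threshold p ~ 1/n. Asymptotically E[X] ~ (c³/6)·n^{3(1−α)} = (4³/6)·n^{1.5} → ∞; triangles are abundant w.h.p.

E[X] ≈ 10348.8000; in regime p = Θ(1/n^{1/2}) E[X] diverges (above the triangle threshold p ~ 1/n).


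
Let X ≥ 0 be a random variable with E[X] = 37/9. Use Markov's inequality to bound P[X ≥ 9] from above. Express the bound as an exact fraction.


μ = E[X] = 37/9, a = 9.
Markov: P[X ≥ 9] ≤ μ/a = (37/9)/9 = 37/81.
Numerically: ≈ 0.45679.
(Since a = 9 > μ = 4.11111, the bound 37/81 is < 1 and informative.)

P[X ≥ 9] ≤ 37/81 ≈ 0.45679.


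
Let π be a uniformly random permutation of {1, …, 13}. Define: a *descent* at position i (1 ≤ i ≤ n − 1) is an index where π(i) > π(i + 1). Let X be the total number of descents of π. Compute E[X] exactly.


Write X = Σ X_I over i = 1, …, 12, with X_I the indicator of one descent.
There are 12 indicators.
For each fixed i, the pair (π(i), π(i+1)) is a uniformly random ordered pair of distinct values from {1, …, 13}; by symmetry P[π(i) > π(i+1)] = 1/2.
By linearity: E[X] = 12 · (1/2) = (13 − 1) · (1/2) = 6 ≈ 6.0000.

E[X] = 6 = 6.0000.


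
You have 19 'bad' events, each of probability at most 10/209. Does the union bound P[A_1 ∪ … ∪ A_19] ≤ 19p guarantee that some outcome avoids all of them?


Union bound: P[∪_{i=1}^{19} A_i] ≤ Σ_i P[A_i] ≤ 19·p = 19·(10/209) = 10/11.
Numerically: 10/11 ≈ 0.909091.
Is 10/11 < 1? YES.
Since P[∪ A_i] ≤ 10/11 < 1, the complement has P[∩ A_i^c] ≥ 1 − 10/11 = 1/11 > 0, so some outcome avoids every A_i.

19·p = 10/11 ≈ 0.909091; existence CERTIFIED by the union bound.


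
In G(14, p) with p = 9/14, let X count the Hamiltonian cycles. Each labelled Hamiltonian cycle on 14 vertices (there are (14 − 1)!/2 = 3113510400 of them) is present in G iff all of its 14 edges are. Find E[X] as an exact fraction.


K_14 has (14 − 1)!/2 = 3113510400 labelled Hamiltonian cycles.
For each such Hamiltonian cycle H, let X_H = 1 if all 14 edges of H are present in G. Then P[X_H = 1] = p^{14} = (9/14)^{14} = 22876792454961/11112006825558016.
Summing the indicators: E[X] = Σ_H E[X_H] = 3113510400 · p^{14} = 3113510400 · 22876792454961/11112006825558016 = 19873641525435994725/3100448333024.
Numerically: E[X] ≈ 6.4099e+06.

E[X] = 3113510400 · (9/14)^{14} = 19873641525435994725/3100448333024 ≈ 6.4099e+06.


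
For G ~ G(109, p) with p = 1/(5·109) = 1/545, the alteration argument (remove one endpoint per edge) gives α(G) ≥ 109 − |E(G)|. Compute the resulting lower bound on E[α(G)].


E[|E(G)|] = C(109, 2)·p = 5886 · (1/545) = 54/5.
E[α(G)] ≥ n − E[|E(G)|] = 109 − 54/5 = 491/5.
Numerically: ≈ 98.200000.
(This is only a lower bound; the true E[α(G)] may be larger.)

E[α(G)] ≥ 491/5 ≈ 98.200000.


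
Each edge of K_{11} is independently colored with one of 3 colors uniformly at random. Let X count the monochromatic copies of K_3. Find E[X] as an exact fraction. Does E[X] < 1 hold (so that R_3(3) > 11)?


E[X] = C(11, 3) · 3^{1 − 3} = 165 · 3^{−2} = 165/9.
As a reduced fraction: E[X] = 55/3 ≈ 18.3333333.
Is E[X] < 1? NO.
Since E[X] ≥ 1, the first-moment bound is inconclusive at n = 11; it does NOT by itself certify R_3(3) > 11.

E[X] = 55/3 ≈ 18.3333333; E[X] ≥ 1; first-moment method inconclusive here.


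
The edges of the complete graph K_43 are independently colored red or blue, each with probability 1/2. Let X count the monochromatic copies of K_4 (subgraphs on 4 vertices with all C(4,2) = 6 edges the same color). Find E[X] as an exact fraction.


Let X = Σ_S X_S over the C(43, 4) = 123410 subsets S of size 4, where X_S = 1 if the K_4 on S is monochromatic.
For a fixed S, the K_4 on S has C(4, 2) = 6 edges. P[all 6 edges red] = (1/2)^6, and likewise for blue, so P[monochromatic] = 2·(1/2)^6 = 2^{1 − 6} = 1/32.
By linearity of expectation: E[X] = C(43, 4) · 2^{1 − 6} = 123410 · 1/32 = 61705/16.
Numerically: E[X] ≈ 3856.562500.

E[X] = C(43,4)·2^(1−C(4,2)) = 61705/16 ≈ 3856.562500.


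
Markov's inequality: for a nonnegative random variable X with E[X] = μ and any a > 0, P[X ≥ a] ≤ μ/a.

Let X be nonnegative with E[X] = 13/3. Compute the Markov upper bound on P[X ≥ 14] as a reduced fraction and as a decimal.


μ = E[X] = 13/3, a = 14.
Markov: P[X ≥ 14] ≤ μ/a = (13/3)/14 = 13/42.
Numerically: ≈ 0.309524.
(Since a = 14 > μ = 4.333333, the bound 13/42 is < 1 and informative.)

P[X ≥ 14] ≤ 13/42 ≈ 0.309524.


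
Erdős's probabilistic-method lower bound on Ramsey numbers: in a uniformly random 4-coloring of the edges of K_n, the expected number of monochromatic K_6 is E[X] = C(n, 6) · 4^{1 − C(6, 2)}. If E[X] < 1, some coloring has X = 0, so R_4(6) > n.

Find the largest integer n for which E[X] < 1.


We need C(n, 6) · 4^{1 − 15} < 1, i.e. C(n, 6) < 4^{15 − 1} = 268435456.
Check values of n near the boundary:
  n = 75: C(75, 6) = 201359550; 201359550 < 268435456? YES
  n = 76: C(76, 6) = 218618940; 218618940 < 268435456? YES
  n = 77: C(77, 6) = 237093780; 237093780 < 268435456? YES
  n = 78: C(78, 6) = 256851595; 256851595 < 268435456? YES
  n = 79: C(79, 6) = 277962685; 277962685 < 268435456? NO
  n = 80: C(80, 6) = 300500200; 300500200 < 268435456? NO
  n = 81: C(81, 6) = 324540216; 324540216 < 268435456? NO
The largest n with C(n, 6) < 268435456 is n = 78 (where E[X] = 256851595/268435456 ≈ 0.9568). Hence R_4(6) > 78, i.e. R_4(6) ≥ 79.

Largest n = 78; hence R_4(6) > 78.


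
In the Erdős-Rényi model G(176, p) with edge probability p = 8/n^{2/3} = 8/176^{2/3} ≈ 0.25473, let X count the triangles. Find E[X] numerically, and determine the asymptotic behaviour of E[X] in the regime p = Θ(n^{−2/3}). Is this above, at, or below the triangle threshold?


Number of potential triangles: C(176, 3) = 893200.
Each occurs with probability p³ ≈ (0.25473)³ ≈ 1.6528926e-02.
By linearity: E[X] = C(176, 3)·p³ ≈ 893200 · 1.6528926e-02 ≈ 14763.63636.
Since α = 2/3 < 1, p = c/n^{2/3} ≫ 1/n is above the triangle threshold p ~ 1/n. Asymptotically E[X] ~ (c³/6)·n^{3(1−α)} = (8³/6)·n^{1} → ∞; triangles are abundant w.h.p.

E[X] ≈ 14763.63636; in regime p = Θ(1/n^{2/3}) E[X] diverges (above the triangle threshold p ~ 1/n).


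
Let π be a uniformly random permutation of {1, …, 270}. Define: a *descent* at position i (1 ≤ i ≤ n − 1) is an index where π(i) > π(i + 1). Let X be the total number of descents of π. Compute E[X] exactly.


Write X = Σ X_I over i = 1, …, 269, with X_I the indicator of one descent.
There are 269 indicators.
For each fixed i, the pair (π(i), π(i+1)) is a uniformly random ordered pair of distinct values from {1, …, 270}; by symmetry P[π(i) > π(i+1)] = 1/2.
By linearity: E[X] = 269 · (1/2) = (270 − 1) · (1/2) = 269/2 ≈ 134.50000.

E[X] = 269/2 = 134.50000.


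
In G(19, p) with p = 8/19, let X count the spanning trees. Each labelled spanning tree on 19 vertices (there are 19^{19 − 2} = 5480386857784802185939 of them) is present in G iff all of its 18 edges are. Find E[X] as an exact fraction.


K_19 has 19^{19 − 2} = 5480386857784802185939 labelled spanning trees.
For each such spanning tree H, let X_H = 1 if all 18 edges of H are present in G. Then P[X_H = 1] = p^{18} = (8/19)^{18} = 18014398509481984/104127350297911241532841.
By linearity of expectation: E[X] = Σ_H E[X_H] = 5480386857784802185939 · p^{18} = 5480386857784802185939 · 18014398509481984/104127350297911241532841 = 18014398509481984/19.
Numerically: E[X] ≈ 9.48e+14.

E[X] = 5480386857784802185939 · (8/19)^{18} = 18014398509481984/19 ≈ 9.48e+14.


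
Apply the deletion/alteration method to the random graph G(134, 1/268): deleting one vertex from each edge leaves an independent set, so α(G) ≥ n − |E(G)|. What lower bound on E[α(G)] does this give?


E[|E(G)|] = C(134, 2)·p = 8911 · (1/268) = 133/4.
E[α(G)] ≥ n − E[|E(G)|] = 134 − 133/4 = 403/4.
Numerically: ≈ 100.750.
(This is only a lower bound; the true E[α(G)] may be larger.)

E[α(G)] ≥ 403/4 ≈ 100.750.


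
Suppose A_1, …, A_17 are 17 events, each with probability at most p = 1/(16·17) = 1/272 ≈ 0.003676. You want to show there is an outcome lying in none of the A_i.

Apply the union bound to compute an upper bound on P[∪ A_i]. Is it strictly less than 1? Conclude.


Union bound: P[∪_{i=1}^{17} A_i] ≤ Σ_i P[A_i] ≤ 17·p = 17·(1/272) = 1/16.
Numerically: 1/16 ≈ 0.062500.
Is 1/16 < 1? YES.
Since P[∪ A_i] ≤ 1/16 < 1, the complement has P[∩ A_i^c] ≥ 1 − 1/16 = 15/16 > 0, so some outcome avoids every A_i.

17·p = 1/16 ≈ 0.062500; existence CERTIFIED by the union bound.


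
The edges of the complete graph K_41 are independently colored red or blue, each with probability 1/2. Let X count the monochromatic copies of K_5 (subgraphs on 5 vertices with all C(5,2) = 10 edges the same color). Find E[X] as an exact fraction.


Let X = Σ_S X_S over the C(41, 5) = 749398 subsets S of size 5, where X_S = 1 if the K_5 on S is monochromatic.
For a fixed S, the K_5 on S has C(5, 2) = 10 edges. P[all 10 edges red] = (1/2)^10, and likewise for blue, so P[monochromatic] = 2·(1/2)^10 = 2^{1 − 10} = 1/512.
By linearity: E[X] = C(41, 5) · 2^{1 − 10} = 749398 · 1/512 = 374699/256.
Numerically: E[X] ≈ 1463.6680.

E[X] = C(41,5)·2^(1−C(5,2)) = 374699/256 ≈ 1463.6680.


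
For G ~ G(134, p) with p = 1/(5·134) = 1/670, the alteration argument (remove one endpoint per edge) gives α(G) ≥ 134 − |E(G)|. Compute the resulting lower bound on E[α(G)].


E[|E(G)|] = C(134, 2)·p = 8911 · (1/670) = 133/10.
E[α(G)] ≥ n − E[|E(G)|] = 134 − 133/10 = 1207/10.
Numerically: ≈ 120.700000.
(This is only a lower bound; the true E[α(G)] may be larger.)

E[α(G)] ≥ 1207/10 ≈ 120.700000.


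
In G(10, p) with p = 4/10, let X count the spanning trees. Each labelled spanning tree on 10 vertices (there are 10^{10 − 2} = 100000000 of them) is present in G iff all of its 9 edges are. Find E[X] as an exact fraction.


K_10 has 10^{10 − 2} = 100000000 labelled spanning trees.
For each such spanning tree H, let X_H = 1 if all 9 edges of H are present in G. Then P[X_H = 1] = p^{9} = (2/5)^{9} = 512/1953125.
By linearity: E[X] = Σ_H E[X_H] = 100000000 · p^{9} = 100000000 · 512/1953125 = 131072/5.
Numerically: E[X] ≈ 2.62e+04.

E[X] = 100000000 · (2/5)^{9} = 131072/5 ≈ 2.62e+04.


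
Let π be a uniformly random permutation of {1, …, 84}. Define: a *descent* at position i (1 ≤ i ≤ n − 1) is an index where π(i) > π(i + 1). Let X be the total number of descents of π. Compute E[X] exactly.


Write X = Σ X_I over i = 1, …, 83, with X_I the indicator of one descent.
There are 83 indicators.
For each fixed i, the pair (π(i), π(i+1)) is a uniformly random ordered pair of distinct values from {1, …, 84}; by symmetry P[π(i) > π(i+1)] = 1/2.
By linearity: E[X] = 83 · (1/2) = (84 − 1) · (1/2) = 83/2 ≈ 41.500000.

E[X] = 83/2 = 41.500000.


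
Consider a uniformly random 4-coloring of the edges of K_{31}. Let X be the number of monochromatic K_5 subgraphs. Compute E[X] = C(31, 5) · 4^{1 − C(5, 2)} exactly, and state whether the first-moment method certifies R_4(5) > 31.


E[X] = C(31, 5) · 4^{1 − 10} = 169911 · 4^{−9} = 169911/262144.
As a reduced fraction: E[X] = 169911/262144 ≈ 0.648.
Is E[X] < 1? YES.
Since E[X] < 1, there exists a 4-coloring of K_{31} with no monochromatic K_5; hence R_4(5) > 31.

E[X] = 169911/262144 ≈ 0.648; E[X] < 1, so R_4(5) > 31.


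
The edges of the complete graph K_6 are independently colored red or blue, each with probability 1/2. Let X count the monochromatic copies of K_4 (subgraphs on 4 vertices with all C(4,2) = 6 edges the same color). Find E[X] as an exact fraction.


Let X = Σ_S X_S over the C(6, 4) = 15 subsets S of size 4, where X_S = 1 if the K_4 on S is monochromatic.
For a fixed S, the K_4 on S has C(4, 2) = 6 edges. P[all 6 edges red] = (1/2)^6, and likewise for blue, so P[monochromatic] = 2·(1/2)^6 = 2^{1 − 6} = 1/32.
Summing: E[X] = C(6, 4) · 2^{1 − 6} = 15 · 1/32 = 15/32.
Numerically: E[X] ≈ 0.469.

E[X] = C(6,4)·2^(1−C(4,2)) = 15/32 ≈ 0.469.


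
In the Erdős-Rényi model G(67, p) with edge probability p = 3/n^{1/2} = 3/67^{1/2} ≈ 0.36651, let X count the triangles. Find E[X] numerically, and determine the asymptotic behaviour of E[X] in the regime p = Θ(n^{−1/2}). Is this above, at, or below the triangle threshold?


Number of potential triangles: C(67, 3) = 47905.
Each occurs with probability p³ ≈ (0.36651)³ ≈ 4.9232463e-02.
By linearity: E[X] = C(67, 3)·p³ ≈ 47905 · 4.9232463e-02 ≈ 2358.48112.
Since α = 1/2 < 1, p = c/n^{1/2} ≫ 1/n is above the triangle threshold p ~ 1/n. Asymptotically E[X] ~ (c³/6)·n^{3(1−α)} = (3³/6)·n^{1.5} → ∞; triangles are abundant w.h.p.

E[X] ≈ 2358.48112; in regime p = Θ(1/n^{1/2}) E[X] diverges (above the triangle threshold p ~ 1/n).


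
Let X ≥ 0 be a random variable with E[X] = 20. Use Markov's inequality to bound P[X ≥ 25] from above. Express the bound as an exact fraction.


μ = E[X] = 20, a = 25.
Markov: P[X ≥ 25] ≤ μ/a = (20)/25 = 4/5.
Numerically: ≈ 0.80000.
(Since a = 25 > μ = 20.00000, the bound 4/5 is < 1 and informative.)

P[X ≥ 25] ≤ 4/5 ≈ 0.80000.


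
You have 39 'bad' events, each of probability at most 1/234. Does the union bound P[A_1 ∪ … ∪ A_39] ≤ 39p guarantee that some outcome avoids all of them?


Union bound: P[∪_{i=1}^{39} A_i] ≤ Σ_i P[A_i] ≤ 39·p = 39·(1/234) = 1/6.
Numerically: 1/6 ≈ 0.1666667.
Is 1/6 < 1? YES.
Since P[∪ A_i] ≤ 1/6 < 1, the complement has P[∩ A_i^c] ≥ 1 − 1/6 = 5/6 > 0, so some outcome avoids every A_i.

39·p = 1/6 ≈ 0.1666667; existence CERTIFIED by the union bound.


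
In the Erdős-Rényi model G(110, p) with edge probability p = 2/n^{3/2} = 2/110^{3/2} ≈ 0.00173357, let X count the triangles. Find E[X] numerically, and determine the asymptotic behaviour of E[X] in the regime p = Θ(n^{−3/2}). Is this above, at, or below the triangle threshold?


Number of potential triangles: C(110, 3) = 215820.
Each occurs with probability p³ ≈ (0.00173357)³ ≈ 5.20982222e-09.
By linearity: E[X] = C(110, 3)·p³ ≈ 215820 · 5.20982222e-09 ≈ 0.001124.
Since α = 3/2 > 1, p = c/n^{3/2} = o(1/n) is below the triangle threshold p ~ 1/n. Asymptotically E[X] ~ (c³/6)·n^{3(1−α)} = (2³/6)·n^{-1.5} → 0, so by Markov's inequality G has no triangles w.h.p.

E[X] ≈ 0.001124; in regime p = Θ(1/n^{3/2}) E[X] tends to 0 (below the triangle threshold p ~ 1/n).


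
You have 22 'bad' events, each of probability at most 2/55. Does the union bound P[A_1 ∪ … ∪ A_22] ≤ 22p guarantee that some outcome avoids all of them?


Union bound: P[∪_{i=1}^{22} A_i] ≤ Σ_i P[A_i] ≤ 22·p = 22·(2/55) = 4/5.
Numerically: 4/5 ≈ 0.8000000.
Is 4/5 < 1? YES.
Since P[∪ A_i] ≤ 4/5 < 1, the complement has P[∩ A_i^c] ≥ 1 − 4/5 = 1/5 > 0, so some outcome avoids every A_i.

22·p = 4/5 ≈ 0.8000000; existence CERTIFIED by the union bound.


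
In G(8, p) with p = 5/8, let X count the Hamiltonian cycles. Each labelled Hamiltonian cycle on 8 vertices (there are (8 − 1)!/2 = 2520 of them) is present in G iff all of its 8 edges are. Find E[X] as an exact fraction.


K_8 has (8 − 1)!/2 = 2520 labelled Hamiltonian cycles.
For each such Hamiltonian cycle H, let X_H = 1 if all 8 edges of H are present in G. Then P[X_H = 1] = p^{8} = (5/8)^{8} = 390625/16777216.
By linearity: E[X] = Σ_H E[X_H] = 2520 · p^{8} = 2520 · 390625/16777216 = 123046875/2097152.
Numerically: E[X] ≈ 58.67.

E[X] = 2520 · (5/8)^{8} = 123046875/2097152 ≈ 58.67.


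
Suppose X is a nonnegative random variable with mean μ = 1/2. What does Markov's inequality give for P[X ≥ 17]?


μ = E[X] = 1/2, a = 17.
Markov: P[X ≥ 17] ≤ μ/a = (1/2)/17 = 1/34.
Numerically: ≈ 0.029.
(Since a = 17 > μ = 0.500, the bound 1/34 is < 1 and informative.)

P[X ≥ 17] ≤ 1/34 ≈ 0.029.


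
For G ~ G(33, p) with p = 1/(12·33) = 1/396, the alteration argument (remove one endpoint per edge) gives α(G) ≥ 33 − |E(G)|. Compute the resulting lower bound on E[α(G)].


E[|E(G)|] = C(33, 2)·p = 528 · (1/396) = 4/3.
E[α(G)] ≥ n − E[|E(G)|] = 33 − 4/3 = 95/3.
Numerically: ≈ 31.666667.
(This is only a lower bound; the true E[α(G)] may be larger.)

E[α(G)] ≥ 95/3 ≈ 31.666667.


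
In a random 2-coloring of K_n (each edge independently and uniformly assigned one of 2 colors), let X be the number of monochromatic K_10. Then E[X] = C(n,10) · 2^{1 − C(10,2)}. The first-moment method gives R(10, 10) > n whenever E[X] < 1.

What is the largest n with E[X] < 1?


We need C(n, 10) · 2^{1 − 45} < 1, i.e. C(n, 10) < 2^{45 − 1} = 17592186044416.
Check values of n near the boundary:
  n = 98: C(98, 10) = 14005614014756; 14005614014756 < 17592186044416? YES
  n = 99: C(99, 10) = 15579278510796; 15579278510796 < 17592186044416? YES
  n = 100: C(100, 10) = 17310309456440; 17310309456440 < 17592186044416? YES
  n = 101: C(101, 10) = 19212541264840; 19212541264840 < 17592186044416? NO
The largest n with C(n, 10) < 17592186044416 is n = 100 (where E[X] = 2163788682055/2199023255552 ≈ 0.98398). Hence R(10, 10) > 100, i.e. R(10, 10) ≥ 101.

Largest n = 100; hence R(10, 10) > 100.


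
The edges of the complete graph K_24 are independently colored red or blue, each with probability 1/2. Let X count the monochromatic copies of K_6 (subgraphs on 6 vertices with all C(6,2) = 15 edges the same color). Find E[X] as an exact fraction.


Let X = Σ_S X_S over the C(24, 6) = 134596 subsets S of size 6, where X_S = 1 if the K_6 on S is monochromatic.
For a fixed S, the K_6 on S has C(6, 2) = 15 edges. P[all 15 edges red] = (1/2)^15, and likewise for blue, so P[monochromatic] = 2·(1/2)^15 = 2^{1 − 15} = 1/16384.
By linearity of expectation: E[X] = C(24, 6) · 2^{1 − 15} = 134596 · 1/16384 = 33649/4096.
Numerically: E[X] ≈ 8.21509.

E[X] = C(24,6)·2^(1−C(6,2)) = 33649/4096 ≈ 8.21509.


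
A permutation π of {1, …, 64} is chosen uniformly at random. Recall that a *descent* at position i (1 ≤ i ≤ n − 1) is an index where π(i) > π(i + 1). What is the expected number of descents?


Write X = Σ X_I over i = 1, …, 63, with X_I the indicator of one descent.
There are 63 indicators.
For each fixed i, the pair (π(i), π(i+1)) is a uniformly random ordered pair of distinct values from {1, …, 64}; by symmetry P[π(i) > π(i+1)] = 1/2.
By linearity: E[X] = 63 · (1/2) = (64 − 1) · (1/2) = 63/2 ≈ 31.500.

E[X] = 63/2 = 31.500.


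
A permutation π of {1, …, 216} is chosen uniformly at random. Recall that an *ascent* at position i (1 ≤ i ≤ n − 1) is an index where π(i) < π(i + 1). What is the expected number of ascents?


Write X = Σ X_I over i = 1, …, 215, with X_I the indicator of one ascent.
There are 215 indicators.
For each fixed i, the pair (π(i), π(i+1)) is a uniformly random ordered pair of distinct values from {1, …, 216}; by symmetry P[π(i) < π(i+1)] = 1/2.
By linearity: E[X] = 215 · (1/2) = (216 − 1) · (1/2) = 215/2 ≈ 107.500000.

E[X] = 215/2 = 107.500000.


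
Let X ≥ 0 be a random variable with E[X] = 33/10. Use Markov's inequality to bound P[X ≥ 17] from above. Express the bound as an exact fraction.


μ = E[X] = 33/10, a = 17.
Markov: P[X ≥ 17] ≤ μ/a = (33/10)/17 = 33/170.
Numerically: ≈ 0.194118.
(Since a = 17 > μ = 3.300000, the bound 33/170 is < 1 and informative.)

P[X ≥ 17] ≤ 33/170 ≈ 0.194118.


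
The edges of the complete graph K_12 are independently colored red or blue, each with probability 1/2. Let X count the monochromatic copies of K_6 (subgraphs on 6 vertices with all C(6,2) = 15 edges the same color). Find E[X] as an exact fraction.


Let X = Σ_S X_S over the C(12, 6) = 924 subsets S of size 6, where X_S = 1 if the K_6 on S is monochromatic.
For a fixed S, the K_6 on S has C(6, 2) = 15 edges. P[all 15 edges red] = (1/2)^15, and likewise for blue, so P[monochromatic] = 2·(1/2)^15 = 2^{1 − 15} = 1/16384.
By linearity of expectation: E[X] = C(12, 6) · 2^{1 − 15} = 924 · 1/16384 = 231/4096.
Numerically: E[X] ≈ 0.05640.

E[X] = C(12,6)·2^(1−C(6,2)) = 231/4096 ≈ 0.05640.


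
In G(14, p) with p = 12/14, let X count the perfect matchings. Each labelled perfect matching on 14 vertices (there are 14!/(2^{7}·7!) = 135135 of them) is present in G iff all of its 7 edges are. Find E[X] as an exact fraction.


K_14 has 14!/(2^{7}·7!) = 135135 labelled perfect matchings.
For each such perfect matching H, let X_H = 1 if all 7 edges of H are present in G. Then P[X_H = 1] = p^{7} = (6/7)^{7} = 279936/823543.
By linearity: E[X] = Σ_H E[X_H] = 135135 · p^{7} = 135135 · 279936/823543 = 5404164480/117649.
Numerically: E[X] ≈ 45935.

E[X] = 135135 · (6/7)^{7} = 5404164480/117649 ≈ 45935.


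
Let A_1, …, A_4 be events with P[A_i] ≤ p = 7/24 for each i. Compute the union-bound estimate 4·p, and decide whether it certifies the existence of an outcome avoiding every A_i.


Union bound: P[∪_{i=1}^{4} A_i] ≤ Σ_i P[A_i] ≤ 4·p = 4·(7/24) = 7/6.
Numerically: 7/6 ≈ 1.16667.
Is 7/6 < 1? NO.
Since the bound 7/6 is ≥ 1, the union bound is uninformative here; it does NOT by itself certify existence.

4·p = 7/6 ≈ 1.16667; existence NOT certified by the union bound.


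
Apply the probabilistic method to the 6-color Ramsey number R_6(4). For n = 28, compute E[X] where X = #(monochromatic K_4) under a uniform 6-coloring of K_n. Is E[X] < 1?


E[X] = C(28, 4) · 6^{1 − 6} = 20475 · 6^{−5} = 20475/7776.
As a reduced fraction: E[X] = 2275/864 ≈ 2.6331019.
Is E[X] < 1? NO.
Since E[X] ≥ 1, the first-moment bound is inconclusive at n = 28; it does NOT by itself certify R_6(4) > 28.

E[X] = 2275/864 ≈ 2.6331019; E[X] ≥ 1; first-moment method inconclusive here.


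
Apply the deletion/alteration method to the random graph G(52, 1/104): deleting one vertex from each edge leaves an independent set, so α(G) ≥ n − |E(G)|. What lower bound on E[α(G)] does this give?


E[|E(G)|] = C(52, 2)·p = 1326 · (1/104) = 51/4.
E[α(G)] ≥ n − E[|E(G)|] = 52 − 51/4 = 157/4.
Numerically: ≈ 39.25000.
(This is only a lower bound; the true E[α(G)] may be larger.)

E[α(G)] ≥ 157/4 ≈ 39.25000.


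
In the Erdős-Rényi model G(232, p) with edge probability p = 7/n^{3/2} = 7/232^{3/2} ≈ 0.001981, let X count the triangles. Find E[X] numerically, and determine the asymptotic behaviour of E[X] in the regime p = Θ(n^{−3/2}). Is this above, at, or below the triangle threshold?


Number of potential triangles: C(232, 3) = 2054360.
Each occurs with probability p³ ≈ (0.001981)³ ≈ 7.773170e-09.
By linearity: E[X] = C(232, 3)·p³ ≈ 2054360 · 7.773170e-09 ≈ 0.0160.
Since α = 3/2 > 1, p = c/n^{3/2} = o(1/n) is below the triangle threshold p ~ 1/n. Asymptotically E[X] ~ (c³/6)·n^{3(1−α)} = (7³/6)·n^{-1.5} → 0, so by Markov's inequality G has no triangles w.h.p.

E[X] ≈ 0.0160; in regime p = Θ(1/n^{3/2}) E[X] tends to 0 (below the triangle threshold p ~ 1/n).


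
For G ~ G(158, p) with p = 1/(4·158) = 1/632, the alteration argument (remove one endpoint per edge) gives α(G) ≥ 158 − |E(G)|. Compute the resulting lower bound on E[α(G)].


E[|E(G)|] = C(158, 2)·p = 12403 · (1/632) = 157/8.
E[α(G)] ≥ n − E[|E(G)|] = 158 − 157/8 = 1107/8.
Numerically: ≈ 138.37500.
(This is only a lower bound; the true E[α(G)] may be larger.)

E[α(G)] ≥ 1107/8 ≈ 138.37500.


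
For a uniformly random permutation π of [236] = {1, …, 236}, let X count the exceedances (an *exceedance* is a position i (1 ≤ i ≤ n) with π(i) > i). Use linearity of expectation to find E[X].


Write X = Σ_{i=1}^{236} X_i, where X_i = 1_{π(i) > i}.
For each fixed i, π(i) is uniform over {1, …, 236} (marginal of a uniform permutation), so P[π(i) > i] = (n − i)/n. Summing: Σ_{i=1}^{236} (n − i)/n = (0 + 1 + … + 235)/236 = 236(236 − 1)/(2·236) = (236 − 1)/2.
Hence E[X] = Σ_{i=1}^{236} (236 − i)/236 = 235/2 ≈ 117.50000.

E[X] = 235/2 = 117.50000.


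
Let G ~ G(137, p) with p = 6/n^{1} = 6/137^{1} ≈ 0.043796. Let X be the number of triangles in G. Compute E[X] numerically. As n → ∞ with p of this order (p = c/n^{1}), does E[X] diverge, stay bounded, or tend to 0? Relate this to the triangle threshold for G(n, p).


Number of potential triangles: C(137, 3) = 419220.
Each occurs with probability p³ ≈ (0.043796)³ ≈ 8.4002469e-05.
By linearity: E[X] = C(137, 3)·p³ ≈ 419220 · 8.4002469e-05 ≈ 35.21551.
Here α = 1, so p = 6/n is exactly at the triangle threshold p ~ 1/n. Asymptotically E[X] → c³/6 = 6³/6 = 36 ≈ 36.00000, a bounded constant. In this regime the triangle count is asymptotically Poisson(c³/6).

E[X] ≈ 35.21551; in regime p = Θ(1/n^{1}) E[X] stays bounded (at the triangle threshold p ~ 1/n).


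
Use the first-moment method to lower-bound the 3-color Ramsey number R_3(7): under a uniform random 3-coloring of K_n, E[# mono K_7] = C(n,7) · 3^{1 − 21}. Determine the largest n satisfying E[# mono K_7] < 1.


We need C(n, 7) · 3^{1 − 21} < 1, i.e. C(n, 7) < 3^{21 − 1} = 3486784401.
Check values of n near the boundary:
  n = 80: C(80, 7) = 3176716400; 3176716400 < 3486784401? YES
  n = 81: C(81, 7) = 3477216600; 3477216600 < 3486784401? YES
  n = 82: C(82, 7) = 3801756816; 3801756816 < 3486784401? NO
  n = 83: C(83, 7) = 4151918628; 4151918628 < 3486784401? NO
  n = 84: C(84, 7) = 4529365776; 4529365776 < 3486784401? NO
The largest n with C(n, 7) < 3486784401 is n = 81 (where E[X] = 42928600/43046721 ≈ 0.997). Hence R_3(7) > 81, i.e. R_3(7) ≥ 82.

Largest n = 81; hence R_3(7) > 81.


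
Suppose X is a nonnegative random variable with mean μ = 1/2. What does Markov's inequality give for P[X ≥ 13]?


μ = E[X] = 1/2, a = 13.
Markov: P[X ≥ 13] ≤ μ/a = (1/2)/13 = 1/26.
Numerically: ≈ 0.038.
(Since a = 13 > μ = 0.500, the bound 1/26 is < 1 and informative.)

P[X ≥ 13] ≤ 1/26 ≈ 0.038.


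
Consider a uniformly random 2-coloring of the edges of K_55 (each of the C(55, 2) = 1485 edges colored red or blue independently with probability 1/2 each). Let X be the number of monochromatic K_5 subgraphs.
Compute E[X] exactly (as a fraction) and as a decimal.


Let X = Σ_S X_S over the C(55, 5) = 3478761 subsets S of size 5, where X_S = 1 if the K_5 on S is monochromatic.
For a fixed S, the K_5 on S has C(5, 2) = 10 edges. P[all 10 edges red] = (1/2)^10, and likewise for blue, so P[monochromatic] = 2·(1/2)^10 = 2^{1 − 10} = 1/512.
Summing: E[X] = C(55, 5) · 2^{1 − 10} = 3478761 · 1/512 = 3478761/512.
Numerically: E[X] ≈ 6794.455.

E[X] = C(55,5)·2^(1−C(5,2)) = 3478761/512 ≈ 6794.455.


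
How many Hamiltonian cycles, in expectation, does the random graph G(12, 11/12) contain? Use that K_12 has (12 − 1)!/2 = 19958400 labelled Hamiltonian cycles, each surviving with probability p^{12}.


K_12 has (12 − 1)!/2 = 19958400 labelled Hamiltonian cycles.
For each such Hamiltonian cycle H, let X_H = 1 if all 12 edges of H are present in G. Then P[X_H = 1] = p^{12} = (11/12)^{12} = 3138428376721/8916100448256.
By linearity: E[X] = Σ_H E[X_H] = 19958400 · p^{12} = 19958400 · 3138428376721/8916100448256 = 6041474625187925/859963392.
Numerically: E[X] ≈ 7.02527e+06.

E[X] = 19958400 · (11/12)^{12} = 6041474625187925/859963392 ≈ 7.02527e+06.


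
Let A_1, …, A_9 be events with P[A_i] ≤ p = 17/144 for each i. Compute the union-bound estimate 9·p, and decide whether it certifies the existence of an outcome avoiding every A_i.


Union bound: P[∪_{i=1}^{9} A_i] ≤ Σ_i P[A_i] ≤ 9·p = 9·(17/144) = 17/16.
Numerically: 17/16 ≈ 1.062.
Is 17/16 < 1? NO.
Since the bound 17/16 is ≥ 1, the union bound is uninformative here; it does NOT by itself certify existence.

9·p = 17/16 ≈ 1.062; existence NOT certified by the union bound.
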